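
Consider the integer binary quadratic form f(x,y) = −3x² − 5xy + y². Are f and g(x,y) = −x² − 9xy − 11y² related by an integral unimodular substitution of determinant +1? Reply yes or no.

D₁ = 37, D₂ = 37
river cycle of f (length 6): (1, 5, -3), (-3, 1, 3), (3, 5, -1), (-1, 5, 3), (3, 1, -3), (-3, 5, 1)
river cycle of g (length 6): (-1, 5, 3), (3, 1, -3), (-3, 5, 1), (1, 5, -3), (-3, 1, 3), (3, 5, -1)
cycles coincide ⇒ equivalent

yes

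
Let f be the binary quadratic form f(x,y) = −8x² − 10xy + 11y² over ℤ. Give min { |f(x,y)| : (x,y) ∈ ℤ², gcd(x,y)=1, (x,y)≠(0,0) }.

descent: ρ → (11,10,-8)  [lands on river]
river: ρ → (-8,6,13)
river: ρ → (13,20,-1)
river: ρ → (-1,20,13)
river: ρ → (13,6,-8)
river: ρ → (-8,10,11)
river: ρ → (11,12,-7)
river: ρ → (-7,16,7)
river: ρ → (7,12,-11)
river: ρ → (-11,10,8)
river: ρ → (8,6,-13)
river: ρ → (-13,20,1)
river: ρ → (1,20,-13)
river: ρ → (-13,6,8)
river: ρ → (8,10,-11)
river: ρ → (-11,12,7)
river: ρ → (7,16,-7)
river: ρ → (-7,12,11)
closes: descent 1, river 18
min |a| on river = 1

1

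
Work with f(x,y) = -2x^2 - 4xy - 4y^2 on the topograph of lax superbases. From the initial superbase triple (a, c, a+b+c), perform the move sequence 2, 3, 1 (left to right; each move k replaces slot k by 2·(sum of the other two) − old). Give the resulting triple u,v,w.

start (-2,-4,-10) = (f(1,0),f(0,1),f(1,1))
replace slot 2: 2·((-2)+(-10)) − (-4) = -20 → (-2,-20,-10)
replace slot 3: 2·((-2)+(-20)) − (-10) = -34 → (-2,-20,-34)
replace slot 1: 2·((-20)+(-34)) − (-2) = -106 → (-106,-20,-34)

-106,-20,-34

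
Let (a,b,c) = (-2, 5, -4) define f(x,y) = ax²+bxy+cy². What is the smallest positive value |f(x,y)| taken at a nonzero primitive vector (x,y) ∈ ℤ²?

translate: b→-1 (≡-5 mod 4), so (2,-5,4)→(2,-1,1)
flip: (2,-1,1)→(1,1,2)
reduced (well bottom): (1,1,2) with a≤c, −a<b≤a
well minimum |f| = |-1| = 1 (negative-definite)

1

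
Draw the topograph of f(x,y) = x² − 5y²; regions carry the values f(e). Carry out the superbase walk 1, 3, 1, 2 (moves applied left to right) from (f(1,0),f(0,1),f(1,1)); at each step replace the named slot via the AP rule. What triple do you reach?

start (1,-5,-4) = (f(1,0),f(0,1),f(1,1))
replace slot 1: 2·((-5)+(-4)) − 1 = -19 → (-19,-5,-4)
replace slot 3: 2·((-19)+(-5)) − (-4) = -44 → (-19,-5,-44)
replace slot 1: 2·((-5)+(-44)) − (-19) = -79 → (-79,-5,-44)
replace slot 2: 2·((-79)+(-44)) − (-5) = -241 → (-79,-241,-44)

-79,-241,-44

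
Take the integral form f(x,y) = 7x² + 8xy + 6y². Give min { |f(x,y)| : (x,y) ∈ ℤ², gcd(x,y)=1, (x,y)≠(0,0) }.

translate: b→-6 (≡8 mod 14), so (7,8,6)→(7,-6,5)
flip: (7,-6,5)→(5,6,7)
translate: b→-4 (≡6 mod 10), so (5,6,7)→(5,-4,6)
reduced (well bottom): (5,-4,6) with a≤c, −a<b≤a
well minimum = a = 5

5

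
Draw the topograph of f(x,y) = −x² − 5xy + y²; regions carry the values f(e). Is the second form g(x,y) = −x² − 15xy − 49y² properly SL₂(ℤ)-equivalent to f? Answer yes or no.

D₁ = 29, D₂ = 29
river cycle of f (length 2): (1, 5, -1), (-1, 5, 1)
river cycle of g (length 2): (-1, 5, 1), (1, 5, -1)
cycles coincide ⇒ equivalent

yes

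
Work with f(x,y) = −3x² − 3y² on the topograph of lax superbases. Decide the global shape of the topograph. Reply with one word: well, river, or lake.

D = b²−4ac = 0² − 4·(-3)·(-3) = -36
D < 0 ⇒ definite ⇒ every region one sign ⇒ single well

well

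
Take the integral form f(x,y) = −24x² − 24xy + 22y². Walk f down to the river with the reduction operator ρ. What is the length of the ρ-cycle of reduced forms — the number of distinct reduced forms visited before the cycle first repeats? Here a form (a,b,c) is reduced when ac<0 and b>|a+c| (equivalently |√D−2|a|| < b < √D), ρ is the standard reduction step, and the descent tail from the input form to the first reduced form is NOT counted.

D = 2688, ⌊√D⌋ = 51
descent: ρ → (22,24,-24)  [lands on river]
river: ρ → (-24,24,22)
river: ρ → (22,20,-26)
river: ρ → (-26,32,16)
river: ρ → (16,32,-26)
river: ρ → (-26,20,22)
ρ-cycle length = 6 (tail of 1 descent step not counted)

6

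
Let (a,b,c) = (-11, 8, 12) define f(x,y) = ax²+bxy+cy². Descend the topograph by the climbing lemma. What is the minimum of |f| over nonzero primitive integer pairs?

river: ρ → (12,16,-7)
river: ρ → (-7,12,16)
river: ρ → (16,20,-3)
river: ρ → (-3,22,9)
river: ρ → (9,14,-11)
river: ρ → (-11,8,12)
closes: descent 0, river 6
min |a| on river = 3

3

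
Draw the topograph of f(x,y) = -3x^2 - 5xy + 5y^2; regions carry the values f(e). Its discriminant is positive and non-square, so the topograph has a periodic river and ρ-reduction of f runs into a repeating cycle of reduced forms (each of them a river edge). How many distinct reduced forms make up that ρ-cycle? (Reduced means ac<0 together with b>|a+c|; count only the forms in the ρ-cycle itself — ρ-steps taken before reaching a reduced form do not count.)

D = 85, ⌊√D⌋ = 9
descent: ρ → (5,5,-3)  [lands on river]
river: ρ → (-3,7,3)
river: ρ → (3,5,-5)
river: ρ → (-5,5,3)
river: ρ → (3,7,-3)
river: ρ → (-3,5,5)
ρ-cycle length = 6 (tail of 1 descent step not counted)

6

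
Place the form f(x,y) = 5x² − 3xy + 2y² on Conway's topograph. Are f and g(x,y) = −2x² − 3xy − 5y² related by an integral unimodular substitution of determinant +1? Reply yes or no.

D₁ = -31, D₂ = -31
f: flip: (5,-3,2)→(2,3,5)
f: translate: b→-1 (≡3 mod 4), so (2,3,5)→(2,-1,4)
f: reduced (well bottom): (2,-1,4) with a≤c, −a<b≤a
g is negative-definite; reduce −g:
−g: translate: b→-1 (≡3 mod 4), so (2,3,5)→(2,-1,4)
−g: reduced (well bottom): (2,-1,4) with a≤c, −a<b≤a
flip sign back: reduced form of g is (-2,1,-4)
reduced forms (2, -1, 4) vs (-2, 1, -4) ⇒ inequivalent

no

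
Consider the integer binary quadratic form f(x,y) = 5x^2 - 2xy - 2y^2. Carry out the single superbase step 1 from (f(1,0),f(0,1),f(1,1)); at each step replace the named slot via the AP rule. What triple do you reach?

start (5,-2,1) = (f(1,0),f(0,1),f(1,1))
replace slot 1: 2·((-2)+1) − 5 = -7 → (-7,-2,1)

-7,-2,1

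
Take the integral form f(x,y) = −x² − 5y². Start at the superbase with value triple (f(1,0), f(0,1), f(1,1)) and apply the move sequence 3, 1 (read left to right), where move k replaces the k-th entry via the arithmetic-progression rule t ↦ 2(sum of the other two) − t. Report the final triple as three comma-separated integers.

start (-1,-5,-6) = (f(1,0),f(0,1),f(1,1))
replace slot 3: 2·((-1)+(-5)) − (-6) = -6 → (-1,-5,-6)
replace slot 1: 2·((-5)+(-6)) − (-1) = -21 → (-21,-5,-6)

-21,-5,-6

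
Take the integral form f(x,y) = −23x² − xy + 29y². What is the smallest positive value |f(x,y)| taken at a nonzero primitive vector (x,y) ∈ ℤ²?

descent: ρ → (29,1,-23)
descent: ρ → (-23,45,7)  [lands on river]
river: ρ → (7,39,-41)
river: ρ → (-41,43,5)
river: ρ → (5,47,-23)
closes: descent 2, river 4
min |a| on river = 5

5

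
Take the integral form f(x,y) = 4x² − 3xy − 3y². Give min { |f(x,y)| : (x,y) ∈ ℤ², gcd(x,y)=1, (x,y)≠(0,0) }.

descent: ρ → (-3,3,4)  [lands on river]
river: ρ → (4,5,-2)
river: ρ → (-2,7,1)
river: ρ → (1,7,-2)
river: ρ → (-2,5,4)
river: ρ → (4,3,-3)
closes: descent 1, river 6
min |a| on river = 1

1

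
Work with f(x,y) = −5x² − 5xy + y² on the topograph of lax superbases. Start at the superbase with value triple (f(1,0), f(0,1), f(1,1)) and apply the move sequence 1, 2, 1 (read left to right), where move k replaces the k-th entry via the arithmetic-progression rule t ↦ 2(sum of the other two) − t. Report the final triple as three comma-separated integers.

start (-5,1,-9) = (f(1,0),f(0,1),f(1,1))
replace slot 1: 2·(1+(-9)) − (-5) = -11 → (-11,1,-9)
replace slot 2: 2·((-11)+(-9)) − 1 = -41 → (-11,-41,-9)
replace slot 1: 2·((-41)+(-9)) − (-11) = -89 → (-89,-41,-9)

-89,-41,-9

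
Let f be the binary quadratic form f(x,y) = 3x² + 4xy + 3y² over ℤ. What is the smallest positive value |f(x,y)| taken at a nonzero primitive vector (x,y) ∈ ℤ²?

translate: b→-2 (≡4 mod 6), so (3,4,3)→(3,-2,2)
flip: (3,-2,2)→(2,2,3)
reduced (well bottom): (2,2,3) with a≤c, −a<b≤a
well minimum = a = 2

2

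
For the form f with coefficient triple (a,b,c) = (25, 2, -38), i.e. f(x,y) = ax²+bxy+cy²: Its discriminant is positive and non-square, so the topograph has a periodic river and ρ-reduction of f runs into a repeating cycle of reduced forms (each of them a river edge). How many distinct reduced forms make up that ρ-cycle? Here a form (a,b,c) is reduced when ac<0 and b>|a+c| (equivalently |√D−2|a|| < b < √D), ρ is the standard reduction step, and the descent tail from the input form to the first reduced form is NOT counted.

D = 3804, ⌊√D⌋ = 61
descent: ρ → (-38,-2,25)
descent: ρ → (25,52,-11)  [lands on river]
river: ρ → (-11,58,10)
river: ρ → (10,42,-51)
river: ρ → (-51,60,1)
river: ρ → (1,60,-51)
river: ρ → (-51,42,10)
river: ρ → (10,58,-11)
river: ρ → (-11,52,25)
river: ρ → (25,48,-15)
river: ρ → (-15,42,34)
river: ρ → (34,26,-23)
river: ρ → (-23,20,37)
river: ρ → (37,54,-6)
river: ρ → (-6,54,37)
river: ρ → (37,20,-23)
river: ρ → (-23,26,34)
river: ρ → (34,42,-15)
river: ρ → (-15,48,25)
ρ-cycle length = 18 (tail of 2 descent steps not counted)

18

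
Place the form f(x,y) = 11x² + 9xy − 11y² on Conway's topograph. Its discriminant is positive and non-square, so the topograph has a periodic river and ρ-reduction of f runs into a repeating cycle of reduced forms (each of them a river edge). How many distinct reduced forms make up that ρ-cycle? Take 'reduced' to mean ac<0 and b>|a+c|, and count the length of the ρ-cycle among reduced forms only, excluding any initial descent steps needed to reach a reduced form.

D = 565, ⌊√D⌋ = 23
river: ρ → (-11,13,9)
river: ρ → (9,23,-1)
river: ρ → (-1,23,9)
river: ρ → (9,13,-11)
river: ρ → (-11,9,11)
river: ρ → (11,13,-9)
river: ρ → (-9,23,1)
river: ρ → (1,23,-9)
river: ρ → (-9,13,11)
river: ρ → (11,9,-11)
ρ-cycle length = 10 (tail of 0 descent steps not counted)

10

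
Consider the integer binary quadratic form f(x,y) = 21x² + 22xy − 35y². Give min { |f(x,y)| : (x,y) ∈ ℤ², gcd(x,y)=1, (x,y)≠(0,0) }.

river: ρ → (-35,48,8)
river: ρ → (8,48,-35)
river: ρ → (-35,22,21)
river: ρ → (21,20,-36)
river: ρ → (-36,52,5)
river: ρ → (5,58,-3)
river: ρ → (-3,56,24)
river: ρ → (24,40,-19)
river: ρ → (-19,36,28)
river: ρ → (28,20,-27)
river: ρ → (-27,34,21)
river: ρ → (21,50,-11)
river: ρ → (-11,38,45)
river: ρ → (45,52,-4)
river: ρ → (-4,52,45)
river: ρ → (45,38,-11)
river: ρ → (-11,50,21)
river: ρ → (21,34,-27)
river: ρ → (-27,20,28)
river: ρ → (28,36,-19)
river: ρ → (-19,40,24)
river: ρ → (24,56,-3)
river: ρ → (-3,58,5)
river: ρ → (5,52,-36)
river: ρ → (-36,20,21)
river: ρ → (21,22,-35)
closes: descent 0, river 26
min |a| on river = 3

3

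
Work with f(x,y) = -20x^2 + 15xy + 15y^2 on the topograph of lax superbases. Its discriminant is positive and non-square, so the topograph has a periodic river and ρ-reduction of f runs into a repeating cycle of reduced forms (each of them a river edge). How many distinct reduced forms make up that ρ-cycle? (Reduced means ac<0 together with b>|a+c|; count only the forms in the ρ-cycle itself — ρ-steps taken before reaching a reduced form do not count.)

D = 1425, ⌊√D⌋ = 37
river: ρ → (15,15,-20)
river: ρ → (-20,25,10)
river: ρ → (10,35,-5)
river: ρ → (-5,35,10)
river: ρ → (10,25,-20)
river: ρ → (-20,15,15)
ρ-cycle length = 6 (tail of 0 descent steps not counted)

6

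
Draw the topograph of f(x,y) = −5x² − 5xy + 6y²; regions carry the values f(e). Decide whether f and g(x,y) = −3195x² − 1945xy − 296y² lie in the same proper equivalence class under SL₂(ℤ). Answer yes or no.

D₁ = 145, D₂ = 145
river cycle of f (length 10): (6, 5, -5), (-5, 5, 6), (6, 7, -4), (-4, 9, 4), (4, 7, -6), (-6, 5, 5), (5, 5, -6), (-6, 7, 4), (4, 9, -4), (-4, 7, 6)
river cycle of g (length 10): (-4, 9, 4), (4, 7, -6), (-6, 5, 5), (5, 5, -6), (-6, 7, 4), (4, 9, -4), (-4, 7, 6), (6, 5, -5), (-5, 5, 6), (6, 7, -4)
cycles coincide ⇒ equivalent

yes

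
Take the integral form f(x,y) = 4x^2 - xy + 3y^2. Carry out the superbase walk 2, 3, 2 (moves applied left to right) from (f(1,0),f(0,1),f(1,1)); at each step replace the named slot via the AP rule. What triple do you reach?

start (4,3,6) = (f(1,0),f(0,1),f(1,1))
replace slot 2: 2·(4+6) − 3 = 17 → (4,17,6)
replace slot 3: 2·(4+17) − 6 = 36 → (4,17,36)
replace slot 2: 2·(4+36) − 17 = 63 → (4,63,36)

4,63,36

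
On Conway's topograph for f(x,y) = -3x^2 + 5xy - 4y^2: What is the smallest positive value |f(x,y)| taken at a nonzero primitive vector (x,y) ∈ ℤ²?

translate: b→1 (≡-5 mod 6), so (3,-5,4)→(3,1,2)
flip: (3,1,2)→(2,-1,3)
reduced (well bottom): (2,-1,3) with a≤c, −a<b≤a
well minimum |f| = |-2| = 2 (negative-definite)

2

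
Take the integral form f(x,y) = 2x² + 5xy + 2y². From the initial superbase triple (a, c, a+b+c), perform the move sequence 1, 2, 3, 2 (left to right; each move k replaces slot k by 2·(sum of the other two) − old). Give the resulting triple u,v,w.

start (2,2,9) = (f(1,0),f(0,1),f(1,1))
replace slot 1: 2·(2+9) − 2 = 20 → (20,2,9)
replace slot 2: 2·(20+9) − 2 = 56 → (20,56,9)
replace slot 3: 2·(20+56) − 9 = 143 → (20,56,143)
replace slot 2: 2·(20+143) − 56 = 270 → (20,270,143)

20,270,143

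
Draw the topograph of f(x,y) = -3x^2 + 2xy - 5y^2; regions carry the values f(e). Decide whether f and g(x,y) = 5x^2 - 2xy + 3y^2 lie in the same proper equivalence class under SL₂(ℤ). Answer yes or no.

D₁ = -56, D₂ = -56
f is negative-definite; reduce −f:
−f: reduced (well bottom): (3,-2,5) with a≤c, −a<b≤a
flip sign back: reduced form of f is (-3,2,-5)
g: flip: (5,-2,3)→(3,2,5)
g: reduced (well bottom): (3,2,5) with a≤c, −a<b≤a
reduced forms (-3, 2, -5) vs (3, 2, 5) ⇒ inequivalent

no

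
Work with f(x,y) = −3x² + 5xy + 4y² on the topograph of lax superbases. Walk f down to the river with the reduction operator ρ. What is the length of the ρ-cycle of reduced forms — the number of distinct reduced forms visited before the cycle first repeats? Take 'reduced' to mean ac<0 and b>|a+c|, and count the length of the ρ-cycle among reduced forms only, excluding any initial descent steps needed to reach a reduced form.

D = 73, ⌊√D⌋ = 8
river: ρ → (4,3,-4)
river: ρ → (-4,5,3)
river: ρ → (3,7,-2)
river: ρ → (-2,5,6)
river: ρ → (6,7,-1)
river: ρ → (-1,7,6)
river: ρ → (6,5,-2)
river: ρ → (-2,7,3)
river: ρ → (3,5,-4)
river: ρ → (-4,3,4)
river: ρ → (4,5,-3)
river: ρ → (-3,7,2)
river: ρ → (2,5,-6)
river: ρ → (-6,7,1)
river: ρ → (1,7,-6)
river: ρ → (-6,5,2)
river: ρ → (2,7,-3)
river: ρ → (-3,5,4)
ρ-cycle length = 18 (tail of 0 descent steps not counted)

18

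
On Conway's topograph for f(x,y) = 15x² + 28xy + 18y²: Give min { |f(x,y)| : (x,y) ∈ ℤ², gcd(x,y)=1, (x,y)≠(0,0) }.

translate: b→-2 (≡28 mod 30), so (15,28,18)→(15,-2,5)
flip: (15,-2,5)→(5,2,15)
reduced (well bottom): (5,2,15) with a≤c, −a<b≤a
well minimum = a = 5

5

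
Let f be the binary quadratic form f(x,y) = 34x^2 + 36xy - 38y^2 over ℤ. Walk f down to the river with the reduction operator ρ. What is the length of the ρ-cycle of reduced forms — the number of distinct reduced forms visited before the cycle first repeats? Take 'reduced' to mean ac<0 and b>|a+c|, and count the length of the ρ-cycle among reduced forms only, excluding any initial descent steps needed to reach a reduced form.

D = 6464, ⌊√D⌋ = 80
river: ρ → (-38,40,32)
river: ρ → (32,24,-46)
river: ρ → (-46,68,10)
river: ρ → (10,72,-32)
river: ρ → (-32,56,26)
river: ρ → (26,48,-40)
river: ρ → (-40,32,34)
river: ρ → (34,36,-38)
ρ-cycle length = 8 (tail of 0 descent steps not counted)

8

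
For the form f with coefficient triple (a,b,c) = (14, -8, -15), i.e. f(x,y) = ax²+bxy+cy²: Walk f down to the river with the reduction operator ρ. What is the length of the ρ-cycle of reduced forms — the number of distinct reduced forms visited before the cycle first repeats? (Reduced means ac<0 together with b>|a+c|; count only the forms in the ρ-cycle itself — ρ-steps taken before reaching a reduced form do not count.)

D = 904, ⌊√D⌋ = 30
descent: ρ → (-15,8,14)  [lands on river]
river: ρ → (14,20,-9)
river: ρ → (-9,16,18)
river: ρ → (18,20,-7)
river: ρ → (-7,22,15)
river: ρ → (15,8,-14)
river: ρ → (-14,20,9)
river: ρ → (9,16,-18)
river: ρ → (-18,20,7)
river: ρ → (7,22,-15)
ρ-cycle length = 10 (tail of 1 descent step not counted)

10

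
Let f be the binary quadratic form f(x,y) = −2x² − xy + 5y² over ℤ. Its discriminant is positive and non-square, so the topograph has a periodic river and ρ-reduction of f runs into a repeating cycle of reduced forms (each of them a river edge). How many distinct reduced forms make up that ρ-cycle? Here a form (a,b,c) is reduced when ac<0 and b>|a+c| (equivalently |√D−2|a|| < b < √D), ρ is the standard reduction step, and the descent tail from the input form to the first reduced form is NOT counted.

D = 41, ⌊√D⌋ = 6
descent: ρ → (5,1,-2)
descent: ρ → (-2,3,4)  [lands on river]
river: ρ → (4,5,-1)
river: ρ → (-1,5,4)
river: ρ → (4,3,-2)
river: ρ → (-2,5,2)
river: ρ → (2,3,-4)
river: ρ → (-4,5,1)
river: ρ → (1,5,-4)
river: ρ → (-4,3,2)
river: ρ → (2,5,-2)
ρ-cycle length = 10 (tail of 2 descent steps not counted)

10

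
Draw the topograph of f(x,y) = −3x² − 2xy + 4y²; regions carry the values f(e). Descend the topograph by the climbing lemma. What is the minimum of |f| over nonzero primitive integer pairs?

descent: ρ → (4,2,-3)  [lands on river]
river: ρ → (-3,4,3)
river: ρ → (3,2,-4)
river: ρ → (-4,6,1)
river: ρ → (1,6,-4)
river: ρ → (-4,2,3)
river: ρ → (3,4,-3)
river: ρ → (-3,2,4)
river: ρ → (4,6,-1)
river: ρ → (-1,6,4)
closes: descent 1, river 10
min |a| on river = 1

1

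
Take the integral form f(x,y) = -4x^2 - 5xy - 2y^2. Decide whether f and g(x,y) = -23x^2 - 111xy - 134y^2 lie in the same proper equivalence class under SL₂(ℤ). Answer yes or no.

D₁ = -7, D₂ = -7
f is negative-definite; reduce −f:
−f: translate: b→-3 (≡5 mod 8), so (4,5,2)→(4,-3,1)
−f: flip: (4,-3,1)→(1,3,4)
−f: translate: b→1 (≡3 mod 2), so (1,3,4)→(1,1,2)
−f: reduced (well bottom): (1,1,2) with a≤c, −a<b≤a
flip sign back: reduced form of f is (-1,-1,-2)
g is negative-definite; reduce −g:
−g: translate: b→19 (≡111 mod 46), so (23,111,134)→(23,19,4)
−g: flip: (23,19,4)→(4,-19,23)
−g: translate: b→-3 (≡-19 mod 8), so (4,-19,23)→(4,-3,1)
−g: flip: (4,-3,1)→(1,3,4)
−g: translate: b→1 (≡3 mod 2), so (1,3,4)→(1,1,2)
−g: reduced (well bottom): (1,1,2) with a≤c, −a<b≤a
flip sign back: reduced form of g is (-1,-1,-2)
reduced forms (-1, -1, -2) vs (-1, -1, -2) ⇒ equivalent

yes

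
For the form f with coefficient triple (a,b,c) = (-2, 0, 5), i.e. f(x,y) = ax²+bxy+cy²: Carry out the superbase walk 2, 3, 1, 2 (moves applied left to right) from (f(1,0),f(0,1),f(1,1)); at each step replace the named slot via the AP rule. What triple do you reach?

start (-2,5,3) = (f(1,0),f(0,1),f(1,1))
replace slot 2: 2·((-2)+3) − 5 = -3 → (-2,-3,3)
replace slot 3: 2·((-2)+(-3)) − 3 = -13 → (-2,-3,-13)
replace slot 1: 2·((-3)+(-13)) − (-2) = -30 → (-30,-3,-13)
replace slot 2: 2·((-30)+(-13)) − (-3) = -83 → (-30,-83,-13)

-30,-83,-13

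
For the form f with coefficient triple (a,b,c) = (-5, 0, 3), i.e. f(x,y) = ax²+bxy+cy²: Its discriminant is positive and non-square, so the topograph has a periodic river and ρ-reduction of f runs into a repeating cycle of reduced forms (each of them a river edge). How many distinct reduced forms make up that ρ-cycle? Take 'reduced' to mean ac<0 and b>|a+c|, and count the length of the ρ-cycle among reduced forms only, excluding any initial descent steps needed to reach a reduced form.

D = 60, ⌊√D⌋ = 7
descent: ρ → (3,6,-2)  [lands on river]
river: ρ → (-2,6,3)
ρ-cycle length = 2 (tail of 1 descent step not counted)

2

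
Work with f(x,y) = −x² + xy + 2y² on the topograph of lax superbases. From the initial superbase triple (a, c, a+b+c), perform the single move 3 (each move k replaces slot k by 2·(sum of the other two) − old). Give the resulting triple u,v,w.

start (-1,2,2) = (f(1,0),f(0,1),f(1,1))
replace slot 3: 2·((-1)+2) − 2 = 0 → (-1,2,0)

-1,2,0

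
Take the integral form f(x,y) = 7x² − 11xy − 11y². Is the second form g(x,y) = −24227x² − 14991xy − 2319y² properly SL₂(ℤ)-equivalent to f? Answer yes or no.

D₁ = 429, D₂ = 429
river cycle of f (length 6): (-11, 11, 7), (7, 17, -5), (-5, 13, 13), (13, 13, -5), (-5, 17, 7), (7, 11, -11)
river cycle of g (length 6): (-11, 11, 7), (7, 17, -5), (-5, 13, 13), (13, 13, -5), (-5, 17, 7), (7, 11, -11)
cycles coincide ⇒ equivalent

yes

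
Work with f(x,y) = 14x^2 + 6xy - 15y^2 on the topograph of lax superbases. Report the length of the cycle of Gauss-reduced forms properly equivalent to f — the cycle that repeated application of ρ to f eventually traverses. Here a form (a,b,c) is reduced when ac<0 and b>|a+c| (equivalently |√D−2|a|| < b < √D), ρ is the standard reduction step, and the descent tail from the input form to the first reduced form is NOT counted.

D = 876, ⌊√D⌋ = 29
river: ρ → (-15,24,5)
river: ρ → (5,26,-10)
river: ρ → (-10,14,17)
river: ρ → (17,20,-7)
river: ρ → (-7,22,14)
river: ρ → (14,6,-15)
ρ-cycle length = 6 (tail of 0 descent steps not counted)

6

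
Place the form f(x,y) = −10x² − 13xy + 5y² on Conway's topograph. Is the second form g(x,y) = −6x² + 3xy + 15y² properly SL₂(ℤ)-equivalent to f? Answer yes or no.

D₁ = 369, D₂ = 369
river cycle of f (length 16): (5, 13, -10), (-10, 7, 8), (8, 9, -9), (-9, 9, 8), (8, 7, -10), (-10, 13, 5), (5, 17, -4), (-4, 15, 9), (9, 3, -10), (-10, 17, 2), … (6 more)
river cycle of g (length 10): (-6, 15, 6), (6, 9, -12), (-12, 15, 3), (3, 15, -12), (-12, 9, 6), (6, 15, -6), (-6, 9, 12), (12, 15, -3), (-3, 15, 12), (12, 9, -6)
cycles differ ⇒ inequivalent

no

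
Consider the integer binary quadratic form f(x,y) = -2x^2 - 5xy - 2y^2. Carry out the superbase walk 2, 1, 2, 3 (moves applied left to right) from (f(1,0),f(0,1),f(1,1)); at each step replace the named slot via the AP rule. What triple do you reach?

start (-2,-2,-9) = (f(1,0),f(0,1),f(1,1))
replace slot 2: 2·((-2)+(-9)) − (-2) = -20 → (-2,-20,-9)
replace slot 1: 2·((-20)+(-9)) − (-2) = -56 → (-56,-20,-9)
replace slot 2: 2·((-56)+(-9)) − (-20) = -110 → (-56,-110,-9)
replace slot 3: 2·((-56)+(-110)) − (-9) = -323 → (-56,-110,-323)

-56,-110,-323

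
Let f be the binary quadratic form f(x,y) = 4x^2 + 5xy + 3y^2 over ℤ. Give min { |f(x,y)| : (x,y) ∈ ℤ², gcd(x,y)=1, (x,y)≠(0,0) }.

translate: b→-3 (≡5 mod 8), so (4,5,3)→(4,-3,2)
flip: (4,-3,2)→(2,3,4)
translate: b→-1 (≡3 mod 4), so (2,3,4)→(2,-1,3)
reduced (well bottom): (2,-1,3) with a≤c, −a<b≤a
well minimum = a = 2

2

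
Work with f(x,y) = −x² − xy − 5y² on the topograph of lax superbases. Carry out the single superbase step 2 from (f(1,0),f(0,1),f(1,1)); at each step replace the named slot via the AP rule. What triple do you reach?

start (-1,-5,-7) = (f(1,0),f(0,1),f(1,1))
replace slot 2: 2·((-1)+(-7)) − (-5) = -11 → (-1,-11,-7)

-1,-11,-7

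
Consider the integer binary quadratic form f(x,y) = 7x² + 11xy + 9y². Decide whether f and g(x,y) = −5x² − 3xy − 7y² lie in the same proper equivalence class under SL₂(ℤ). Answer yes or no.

D₁ = -131, D₂ = -131
f: translate: b→-3 (≡11 mod 14), so (7,11,9)→(7,-3,5)
f: flip: (7,-3,5)→(5,3,7)
f: reduced (well bottom): (5,3,7) with a≤c, −a<b≤a
g is negative-definite; reduce −g:
−g: reduced (well bottom): (5,3,7) with a≤c, −a<b≤a
flip sign back: reduced form of g is (-5,-3,-7)
reduced forms (5, 3, 7) vs (-5, -3, -7) ⇒ inequivalent

no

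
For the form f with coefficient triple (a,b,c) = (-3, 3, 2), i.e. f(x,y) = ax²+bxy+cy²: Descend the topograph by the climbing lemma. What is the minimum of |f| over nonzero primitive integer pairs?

river: ρ → (2,5,-1)
river: ρ → (-1,5,2)
river: ρ → (2,3,-3)
river: ρ → (-3,3,2)
closes: descent 0, river 4
min |a| on river = 1

1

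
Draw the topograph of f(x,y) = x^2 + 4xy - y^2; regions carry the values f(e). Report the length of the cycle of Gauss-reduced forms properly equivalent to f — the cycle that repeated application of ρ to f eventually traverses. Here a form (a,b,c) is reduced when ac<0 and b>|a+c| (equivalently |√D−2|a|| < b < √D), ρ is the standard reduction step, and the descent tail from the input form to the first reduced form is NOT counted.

D = 20, ⌊√D⌋ = 4
river: ρ → (-1,4,1)
river: ρ → (1,4,-1)
ρ-cycle length = 2 (tail of 0 descent steps not counted)

2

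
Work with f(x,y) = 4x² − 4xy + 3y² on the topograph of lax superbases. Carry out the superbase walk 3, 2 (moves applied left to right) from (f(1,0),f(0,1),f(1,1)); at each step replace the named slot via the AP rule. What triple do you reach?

start (4,3,3) = (f(1,0),f(0,1),f(1,1))
replace slot 3: 2·(4+3) − 3 = 11 → (4,3,11)
replace slot 2: 2·(4+11) − 3 = 27 → (4,27,11)

4,27,11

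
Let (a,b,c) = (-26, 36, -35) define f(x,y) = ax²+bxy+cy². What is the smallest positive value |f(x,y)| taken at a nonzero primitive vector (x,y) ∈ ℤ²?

translate: b→16 (≡-36 mod 52), so (26,-36,35)→(26,16,25)
flip: (26,16,25)→(25,-16,26)
reduced (well bottom): (25,-16,26) with a≤c, −a<b≤a
well minimum |f| = |-25| = 25 (negative-definite)

25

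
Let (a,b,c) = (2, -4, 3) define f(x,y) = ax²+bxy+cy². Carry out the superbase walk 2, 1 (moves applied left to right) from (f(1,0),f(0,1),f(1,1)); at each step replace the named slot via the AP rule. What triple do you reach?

start (2,3,1) = (f(1,0),f(0,1),f(1,1))
replace slot 2: 2·(2+1) − 3 = 3 → (2,3,1)
replace slot 1: 2·(3+1) − 2 = 6 → (6,3,1)

6,3,1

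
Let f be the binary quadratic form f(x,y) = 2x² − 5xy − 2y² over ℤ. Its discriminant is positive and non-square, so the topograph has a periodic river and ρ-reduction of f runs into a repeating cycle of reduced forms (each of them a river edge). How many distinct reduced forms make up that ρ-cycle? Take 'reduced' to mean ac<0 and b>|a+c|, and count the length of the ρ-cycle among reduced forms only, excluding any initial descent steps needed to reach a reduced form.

D = 41, ⌊√D⌋ = 6
descent: ρ → (-2,5,2)  [lands on river]
river: ρ → (2,3,-4)
river: ρ → (-4,5,1)
river: ρ → (1,5,-4)
river: ρ → (-4,3,2)
river: ρ → (2,5,-2)
river: ρ → (-2,3,4)
river: ρ → (4,5,-1)
river: ρ → (-1,5,4)
river: ρ → (4,3,-2)
ρ-cycle length = 10 (tail of 1 descent step not counted)

10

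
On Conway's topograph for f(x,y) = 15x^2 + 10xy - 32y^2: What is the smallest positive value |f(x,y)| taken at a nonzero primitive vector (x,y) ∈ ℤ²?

descent: ρ → (-32,-10,15)
descent: ρ → (15,40,-7)  [lands on river]
river: ρ → (-7,44,3)
river: ρ → (3,40,-35)
river: ρ → (-35,30,8)
river: ρ → (8,34,-27)
river: ρ → (-27,20,15)
closes: descent 2, river 6
min |a| on river = 3

3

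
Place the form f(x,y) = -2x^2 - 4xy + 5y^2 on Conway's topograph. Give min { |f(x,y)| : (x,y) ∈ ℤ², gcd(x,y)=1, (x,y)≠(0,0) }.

descent: ρ → (5,4,-2)  [lands on river]
river: ρ → (-2,4,5)
river: ρ → (5,6,-1)
river: ρ → (-1,6,5)
closes: descent 1, river 4
min |a| on river = 1

1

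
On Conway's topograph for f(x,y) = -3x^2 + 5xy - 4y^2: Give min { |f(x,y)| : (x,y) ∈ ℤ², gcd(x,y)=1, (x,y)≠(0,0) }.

translate: b→1 (≡-5 mod 6), so (3,-5,4)→(3,1,2)
flip: (3,1,2)→(2,-1,3)
reduced (well bottom): (2,-1,3) with a≤c, −a<b≤a
well minimum |f| = |-2| = 2 (negative-definite)

2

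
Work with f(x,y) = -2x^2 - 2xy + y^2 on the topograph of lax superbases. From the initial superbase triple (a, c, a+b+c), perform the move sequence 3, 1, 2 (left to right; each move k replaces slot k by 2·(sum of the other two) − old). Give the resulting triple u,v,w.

start (-2,1,-3) = (f(1,0),f(0,1),f(1,1))
replace slot 3: 2·((-2)+1) − (-3) = 1 → (-2,1,1)
replace slot 1: 2·(1+1) − (-2) = 6 → (6,1,1)
replace slot 2: 2·(6+1) − 1 = 13 → (6,13,1)

6,13,1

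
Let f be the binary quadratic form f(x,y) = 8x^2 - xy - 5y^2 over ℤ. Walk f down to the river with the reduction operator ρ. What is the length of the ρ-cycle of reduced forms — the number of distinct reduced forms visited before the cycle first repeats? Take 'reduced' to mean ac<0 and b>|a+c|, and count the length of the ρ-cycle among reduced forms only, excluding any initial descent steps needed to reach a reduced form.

D = 161, ⌊√D⌋ = 12
descent: ρ → (-5,11,2)  [lands on river]
river: ρ → (2,9,-10)
river: ρ → (-10,11,1)
river: ρ → (1,11,-10)
river: ρ → (-10,9,2)
river: ρ → (2,11,-5)
river: ρ → (-5,9,4)
river: ρ → (4,7,-7)
river: ρ → (-7,7,4)
river: ρ → (4,9,-5)
ρ-cycle length = 10 (tail of 1 descent step not counted)

10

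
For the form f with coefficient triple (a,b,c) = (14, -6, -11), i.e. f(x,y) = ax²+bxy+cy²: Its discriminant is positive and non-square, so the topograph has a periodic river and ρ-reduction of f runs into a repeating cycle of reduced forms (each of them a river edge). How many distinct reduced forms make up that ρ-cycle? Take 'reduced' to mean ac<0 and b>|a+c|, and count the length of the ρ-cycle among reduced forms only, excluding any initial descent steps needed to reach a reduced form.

D = 652, ⌊√D⌋ = 25
descent: ρ → (-11,6,14)  [lands on river]
river: ρ → (14,22,-3)
river: ρ → (-3,20,21)
river: ρ → (21,22,-2)
river: ρ → (-2,22,21)
river: ρ → (21,20,-3)
river: ρ → (-3,22,14)
river: ρ → (14,6,-11)
river: ρ → (-11,16,9)
river: ρ → (9,20,-7)
river: ρ → (-7,22,6)
river: ρ → (6,14,-19)
river: ρ → (-19,24,1)
river: ρ → (1,24,-19)
river: ρ → (-19,14,6)
river: ρ → (6,22,-7)
river: ρ → (-7,20,9)
river: ρ → (9,16,-11)
ρ-cycle length = 18 (tail of 1 descent step not counted)

18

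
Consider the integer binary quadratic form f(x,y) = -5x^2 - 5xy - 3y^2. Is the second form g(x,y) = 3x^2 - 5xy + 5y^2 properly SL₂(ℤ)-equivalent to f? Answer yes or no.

D₁ = -35, D₂ = -35
f is negative-definite; reduce −f:
−f: flip: (5,5,3)→(3,-5,5)
−f: translate: b→1 (≡-5 mod 6), so (3,-5,5)→(3,1,3)
−f: reduced (well bottom): (3,1,3) with a≤c, −a<b≤a
flip sign back: reduced form of f is (-3,-1,-3)
g: translate: b→1 (≡-5 mod 6), so (3,-5,5)→(3,1,3)
g: reduced (well bottom): (3,1,3) with a≤c, −a<b≤a
reduced forms (-3, -1, -3) vs (3, 1, 3) ⇒ inequivalent

no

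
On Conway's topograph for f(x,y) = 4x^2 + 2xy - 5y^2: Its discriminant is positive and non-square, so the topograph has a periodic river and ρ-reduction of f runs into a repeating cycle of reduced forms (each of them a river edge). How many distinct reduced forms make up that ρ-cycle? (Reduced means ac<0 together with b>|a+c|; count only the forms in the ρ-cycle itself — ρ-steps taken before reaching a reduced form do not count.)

D = 84, ⌊√D⌋ = 9
river: ρ → (-5,8,1)
river: ρ → (1,8,-5)
river: ρ → (-5,2,4)
river: ρ → (4,6,-3)
river: ρ → (-3,6,4)
river: ρ → (4,2,-5)
ρ-cycle length = 6 (tail of 0 descent steps not counted)

6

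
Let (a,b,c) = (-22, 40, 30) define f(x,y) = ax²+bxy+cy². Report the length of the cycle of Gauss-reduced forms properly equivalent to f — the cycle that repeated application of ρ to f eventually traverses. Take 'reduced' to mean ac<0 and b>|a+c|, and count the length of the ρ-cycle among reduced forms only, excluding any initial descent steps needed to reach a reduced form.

D = 4240, ⌊√D⌋ = 65
river: ρ → (30,20,-32)
river: ρ → (-32,44,18)
river: ρ → (18,64,-2)
river: ρ → (-2,64,18)
river: ρ → (18,44,-32)
river: ρ → (-32,20,30)
river: ρ → (30,40,-22)
river: ρ → (-22,48,22)
river: ρ → (22,40,-30)
river: ρ → (-30,20,32)
river: ρ → (32,44,-18)
river: ρ → (-18,64,2)
river: ρ → (2,64,-18)
river: ρ → (-18,44,32)
river: ρ → (32,20,-30)
river: ρ → (-30,40,22)
river: ρ → (22,48,-22)
river: ρ → (-22,40,30)
ρ-cycle length = 18 (tail of 0 descent steps not counted)

18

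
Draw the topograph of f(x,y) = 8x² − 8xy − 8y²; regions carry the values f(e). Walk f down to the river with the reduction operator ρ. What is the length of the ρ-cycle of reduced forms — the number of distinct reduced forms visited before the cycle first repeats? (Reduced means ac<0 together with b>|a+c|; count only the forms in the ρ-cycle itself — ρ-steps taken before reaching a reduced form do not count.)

D = 320, ⌊√D⌋ = 17
descent: ρ → (-8,8,8)  [lands on river]
river: ρ → (8,8,-8)
ρ-cycle length = 2 (tail of 1 descent step not counted)

2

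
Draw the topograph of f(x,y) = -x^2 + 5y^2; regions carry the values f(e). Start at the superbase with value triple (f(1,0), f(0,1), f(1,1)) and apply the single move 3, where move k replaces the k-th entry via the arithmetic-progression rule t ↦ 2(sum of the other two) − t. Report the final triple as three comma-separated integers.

start (-1,5,4) = (f(1,0),f(0,1),f(1,1))
replace slot 3: 2·((-1)+5) − 4 = 4 → (-1,5,4)

-1,5,4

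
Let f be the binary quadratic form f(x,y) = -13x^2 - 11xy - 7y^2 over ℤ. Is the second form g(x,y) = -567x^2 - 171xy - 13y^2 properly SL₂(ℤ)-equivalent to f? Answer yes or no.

D₁ = -243, D₂ = -243
f is negative-definite; reduce −f:
−f: flip: (13,11,7)→(7,-11,13)
−f: translate: b→3 (≡-11 mod 14), so (7,-11,13)→(7,3,9)
−f: reduced (well bottom): (7,3,9) with a≤c, −a<b≤a
flip sign back: reduced form of f is (-7,-3,-9)
g is negative-definite; reduce −g:
−g: flip: (567,171,13)→(13,-171,567)
−g: translate: b→11 (≡-171 mod 26), so (13,-171,567)→(13,11,7)
−g: flip: (13,11,7)→(7,-11,13)
−g: translate: b→3 (≡-11 mod 14), so (7,-11,13)→(7,3,9)
−g: reduced (well bottom): (7,3,9) with a≤c, −a<b≤a
flip sign back: reduced form of g is (-7,-3,-9)
reduced forms (-7, -3, -9) vs (-7, -3, -9) ⇒ equivalent

yes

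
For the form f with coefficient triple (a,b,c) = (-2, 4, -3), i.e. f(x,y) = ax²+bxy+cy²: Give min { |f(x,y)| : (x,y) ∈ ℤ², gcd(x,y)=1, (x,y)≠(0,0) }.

translate: b→0 (≡-4 mod 4), so (2,-4,3)→(2,0,1)
flip: (2,0,1)→(1,0,2)
reduced (well bottom): (1,0,2) with a≤c, −a<b≤a
well minimum |f| = |-1| = 1 (negative-definite)

1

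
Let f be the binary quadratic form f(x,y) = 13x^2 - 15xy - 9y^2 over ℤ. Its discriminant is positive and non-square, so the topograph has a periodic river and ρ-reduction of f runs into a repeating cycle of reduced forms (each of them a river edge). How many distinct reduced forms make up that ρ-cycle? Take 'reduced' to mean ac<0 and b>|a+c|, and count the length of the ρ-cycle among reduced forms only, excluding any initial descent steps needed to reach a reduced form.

D = 693, ⌊√D⌋ = 26
descent: ρ → (-9,15,13)  [lands on river]
river: ρ → (13,11,-11)
river: ρ → (-11,11,13)
river: ρ → (13,15,-9)
river: ρ → (-9,21,7)
river: ρ → (7,21,-9)
ρ-cycle length = 6 (tail of 1 descent step not counted)

6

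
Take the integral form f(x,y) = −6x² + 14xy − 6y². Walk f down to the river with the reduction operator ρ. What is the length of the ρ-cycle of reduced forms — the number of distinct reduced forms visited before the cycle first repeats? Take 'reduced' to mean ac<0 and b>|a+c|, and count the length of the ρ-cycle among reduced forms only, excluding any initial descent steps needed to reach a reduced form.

D = 52, ⌊√D⌋ = 7
descent: ρ → (-6,-2,2)
descent: ρ → (2,6,-2)  [lands on river]
river: ρ → (-2,6,2)
ρ-cycle length = 2 (tail of 2 descent steps not counted)

2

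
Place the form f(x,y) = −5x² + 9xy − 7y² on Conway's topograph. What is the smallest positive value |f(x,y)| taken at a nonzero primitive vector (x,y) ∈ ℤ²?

translate: b→1 (≡-9 mod 10), so (5,-9,7)→(5,1,3)
flip: (5,1,3)→(3,-1,5)
reduced (well bottom): (3,-1,5) with a≤c, −a<b≤a
well minimum |f| = |-3| = 3 (negative-definite)

3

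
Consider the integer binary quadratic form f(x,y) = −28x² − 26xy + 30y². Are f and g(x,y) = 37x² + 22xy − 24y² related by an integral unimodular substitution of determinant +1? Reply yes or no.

D₁ = 4036, D₂ = 4036
river cycle of f (length 14): (30, 26, -28), (-28, 30, 28), (28, 26, -30), (-30, 34, 24), (24, 62, -2), (-2, 62, 24), (24, 34, -30), (-30, 26, 28), (28, 30, -28), (-28, 26, 30), … (4 more)
river cycle of g (length 18): (-24, 26, 35), (35, 44, -15), (-15, 46, 32), (32, 18, -29), (-29, 40, 21), (21, 44, -25), (-25, 56, 9), (9, 52, -37), (-37, 22, 24), (24, 26, -35), … (8 more)
cycles differ ⇒ inequivalent

no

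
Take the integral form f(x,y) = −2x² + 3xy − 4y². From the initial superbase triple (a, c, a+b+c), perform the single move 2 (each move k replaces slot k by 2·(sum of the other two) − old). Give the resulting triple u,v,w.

start (-2,-4,-3) = (f(1,0),f(0,1),f(1,1))
replace slot 2: 2·((-2)+(-3)) − (-4) = -6 → (-2,-6,-3)

-2,-6,-3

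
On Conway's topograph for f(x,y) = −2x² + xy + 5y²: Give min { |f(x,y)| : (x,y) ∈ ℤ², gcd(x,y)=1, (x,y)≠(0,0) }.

descent: ρ → (5,-1,-2)
descent: ρ → (-2,5,2)  [lands on river]
river: ρ → (2,3,-4)
river: ρ → (-4,5,1)
river: ρ → (1,5,-4)
river: ρ → (-4,3,2)
river: ρ → (2,5,-2)
river: ρ → (-2,3,4)
river: ρ → (4,5,-1)
river: ρ → (-1,5,4)
river: ρ → (4,3,-2)
closes: descent 2, river 10
min |a| on river = 1

1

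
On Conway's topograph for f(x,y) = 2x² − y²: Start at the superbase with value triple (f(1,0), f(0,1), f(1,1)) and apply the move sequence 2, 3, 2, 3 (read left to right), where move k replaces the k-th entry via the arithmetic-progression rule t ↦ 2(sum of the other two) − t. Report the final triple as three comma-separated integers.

start (2,-1,1) = (f(1,0),f(0,1),f(1,1))
replace slot 2: 2·(2+1) − (-1) = 7 → (2,7,1)
replace slot 3: 2·(2+7) − 1 = 17 → (2,7,17)
replace slot 2: 2·(2+17) − 7 = 31 → (2,31,17)
replace slot 3: 2·(2+31) − 17 = 49 → (2,31,49)

2,31,49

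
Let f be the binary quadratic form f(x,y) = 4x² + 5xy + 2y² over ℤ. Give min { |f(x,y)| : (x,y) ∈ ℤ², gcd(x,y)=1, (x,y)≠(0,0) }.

translate: b→-3 (≡5 mod 8), so (4,5,2)→(4,-3,1)
flip: (4,-3,1)→(1,3,4)
translate: b→1 (≡3 mod 2), so (1,3,4)→(1,1,2)
reduced (well bottom): (1,1,2) with a≤c, −a<b≤a
well minimum = a = 1

1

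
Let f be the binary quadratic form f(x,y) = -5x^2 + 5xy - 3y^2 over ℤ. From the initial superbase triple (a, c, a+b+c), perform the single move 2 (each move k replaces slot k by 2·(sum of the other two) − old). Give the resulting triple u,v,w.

start (-5,-3,-3) = (f(1,0),f(0,1),f(1,1))
replace slot 2: 2·((-5)+(-3)) − (-3) = -13 → (-5,-13,-3)

-5,-13,-3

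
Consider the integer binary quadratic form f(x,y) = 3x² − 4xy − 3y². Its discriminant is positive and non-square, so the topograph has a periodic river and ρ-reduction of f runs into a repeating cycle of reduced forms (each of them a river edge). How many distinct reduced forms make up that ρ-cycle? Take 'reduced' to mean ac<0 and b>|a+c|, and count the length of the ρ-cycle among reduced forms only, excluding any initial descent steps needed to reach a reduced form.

D = 52, ⌊√D⌋ = 7
descent: ρ → (-3,4,3)  [lands on river]
river: ρ → (3,2,-4)
river: ρ → (-4,6,1)
river: ρ → (1,6,-4)
river: ρ → (-4,2,3)
river: ρ → (3,4,-3)
river: ρ → (-3,2,4)
river: ρ → (4,6,-1)
river: ρ → (-1,6,4)
river: ρ → (4,2,-3)
ρ-cycle length = 10 (tail of 1 descent step not counted)

10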